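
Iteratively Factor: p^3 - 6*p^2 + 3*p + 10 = (p + 1)*(p^2 - 7*p + 10) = (p - 5)*(p + 1)*(p - 2)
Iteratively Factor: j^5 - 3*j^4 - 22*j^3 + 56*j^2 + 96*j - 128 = (j - 4)*(j^4 + j^3 - 18*j^2 - 16*j + 32) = (j - 4)*(j + 2)*(j^3 - j^2 - 16*j + 16) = (j - 4)^2*(j + 2)*(j^2 + 3*j - 4) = (j - 4)^2*(j + 2)*(j + 4)*(j - 1)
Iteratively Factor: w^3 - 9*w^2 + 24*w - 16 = (w - 1)*(w^2 - 8*w + 16) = (w - 4)*(w - 1)*(w - 4)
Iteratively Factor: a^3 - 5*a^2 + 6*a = (a - 3)*(a^2 - 2*a) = (a - 3)*(a - 2)*(a)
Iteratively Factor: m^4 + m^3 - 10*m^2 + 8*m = (m - 1)*(m^3 + 2*m^2 - 8*m) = (m - 2)*(m - 1)*(m^2 + 4*m) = (m - 2)*(m - 1)*(m + 4)*(m)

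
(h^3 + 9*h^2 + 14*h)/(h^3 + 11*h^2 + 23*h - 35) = h*(h + 2)/(h^2 + 4*h - 5)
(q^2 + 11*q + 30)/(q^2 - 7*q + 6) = (q^2 + 11*q + 30)/(q^2 - 7*q + 6)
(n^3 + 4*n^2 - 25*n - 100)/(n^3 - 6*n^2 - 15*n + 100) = (n + 5)/(n - 5)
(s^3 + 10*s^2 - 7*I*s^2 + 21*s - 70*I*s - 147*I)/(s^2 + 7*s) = s + 3 - 7*I - 21*I/s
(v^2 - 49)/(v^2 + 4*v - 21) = (v - 7)/(v - 3)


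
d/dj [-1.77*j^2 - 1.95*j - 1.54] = -3.54*j - 1.95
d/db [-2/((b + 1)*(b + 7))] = 4*(b + 4)/((b + 1)^2*(b + 7)^2)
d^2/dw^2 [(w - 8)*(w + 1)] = 2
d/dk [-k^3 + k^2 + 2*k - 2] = -3*k^2 + 2*k + 2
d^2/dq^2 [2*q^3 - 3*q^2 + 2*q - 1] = 12*q - 6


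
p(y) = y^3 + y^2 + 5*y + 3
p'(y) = 3*y^2 + 2*y + 5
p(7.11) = 448.53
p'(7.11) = 170.88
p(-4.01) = -65.45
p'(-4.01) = 45.22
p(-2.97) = -29.23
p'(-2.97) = 25.52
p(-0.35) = 1.33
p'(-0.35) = 4.67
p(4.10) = 109.23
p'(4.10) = 63.63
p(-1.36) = -4.47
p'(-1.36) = 7.83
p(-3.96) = -63.22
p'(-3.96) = 44.12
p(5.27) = 203.49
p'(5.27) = 98.86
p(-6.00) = -207.00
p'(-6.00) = 101.00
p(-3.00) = -30.00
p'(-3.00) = 26.00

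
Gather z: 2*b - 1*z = 2*b - z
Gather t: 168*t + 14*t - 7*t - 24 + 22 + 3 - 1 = 175*t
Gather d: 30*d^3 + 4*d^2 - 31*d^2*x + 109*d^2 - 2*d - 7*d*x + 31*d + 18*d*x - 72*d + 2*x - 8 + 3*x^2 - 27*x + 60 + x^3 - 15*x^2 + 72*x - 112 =30*d^3 + d^2*(113 - 31*x) + d*(11*x - 43) + x^3 - 12*x^2 + 47*x - 60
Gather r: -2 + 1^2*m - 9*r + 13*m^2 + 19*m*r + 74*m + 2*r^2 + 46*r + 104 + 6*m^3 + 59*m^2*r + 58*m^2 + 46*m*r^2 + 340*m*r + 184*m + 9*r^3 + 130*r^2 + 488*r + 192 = 6*m^3 + 71*m^2 + 259*m + 9*r^3 + r^2*(46*m + 132) + r*(59*m^2 + 359*m + 525) + 294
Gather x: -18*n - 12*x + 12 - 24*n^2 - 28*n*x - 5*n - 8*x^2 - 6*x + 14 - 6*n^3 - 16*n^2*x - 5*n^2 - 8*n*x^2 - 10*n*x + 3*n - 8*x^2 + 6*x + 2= -6*n^3 - 29*n^2 - 20*n + x^2*(-8*n - 16) + x*(-16*n^2 - 38*n - 12) + 28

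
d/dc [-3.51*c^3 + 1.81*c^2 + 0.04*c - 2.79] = -10.53*c^2 + 3.62*c + 0.04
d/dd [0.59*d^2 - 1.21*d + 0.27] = 1.18*d - 1.21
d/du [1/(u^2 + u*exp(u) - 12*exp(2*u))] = (-u*exp(u) - 2*u + 24*exp(2*u) - exp(u))/(u^2 + u*exp(u) - 12*exp(2*u))^2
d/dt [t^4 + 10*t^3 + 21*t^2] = 2*t*(2*t^2 + 15*t + 21)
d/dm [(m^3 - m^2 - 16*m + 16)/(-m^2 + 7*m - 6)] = (-m^2 + 12*m - 16)/(m^2 - 12*m + 36)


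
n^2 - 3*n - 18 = (n - 6)*(n + 3)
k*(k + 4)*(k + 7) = k^3 + 11*k^2 + 28*k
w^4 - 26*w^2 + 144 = (w - 3*sqrt(2))*(w - 2*sqrt(2))*(w + 2*sqrt(2))*(w + 3*sqrt(2))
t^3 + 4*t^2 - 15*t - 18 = (t - 3)*(t + 1)*(t + 6)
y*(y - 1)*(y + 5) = y^3 + 4*y^2 - 5*y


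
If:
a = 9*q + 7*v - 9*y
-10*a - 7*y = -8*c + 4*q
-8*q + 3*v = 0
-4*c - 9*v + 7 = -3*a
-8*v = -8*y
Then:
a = 77/128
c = 623/512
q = 21/128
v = 7/16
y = 7/16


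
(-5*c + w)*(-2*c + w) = 10*c^2 - 7*c*w + w^2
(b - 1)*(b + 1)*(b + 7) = b^3 + 7*b^2 - b - 7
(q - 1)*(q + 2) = q^2 + q - 2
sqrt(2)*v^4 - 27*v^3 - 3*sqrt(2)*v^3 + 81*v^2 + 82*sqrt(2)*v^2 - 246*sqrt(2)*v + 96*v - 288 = (v - 3)*(v - 8*sqrt(2))*(v - 6*sqrt(2))*(sqrt(2)*v + 1)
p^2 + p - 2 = (p - 1)*(p + 2)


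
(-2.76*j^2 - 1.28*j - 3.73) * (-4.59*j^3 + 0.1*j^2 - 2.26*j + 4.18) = 12.6684*j^5 + 5.5992*j^4 + 23.2303*j^3 - 9.017*j^2 + 3.0794*j - 15.5914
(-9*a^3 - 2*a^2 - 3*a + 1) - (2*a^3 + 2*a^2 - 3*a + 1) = -11*a^3 - 4*a^2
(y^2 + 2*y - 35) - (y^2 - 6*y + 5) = 8*y - 40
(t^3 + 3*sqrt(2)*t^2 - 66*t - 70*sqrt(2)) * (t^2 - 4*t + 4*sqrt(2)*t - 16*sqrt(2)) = t^5 - 4*t^4 + 7*sqrt(2)*t^4 - 42*t^3 - 28*sqrt(2)*t^3 - 334*sqrt(2)*t^2 + 168*t^2 - 560*t + 1336*sqrt(2)*t + 2240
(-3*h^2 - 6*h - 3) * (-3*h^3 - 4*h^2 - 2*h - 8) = 9*h^5 + 30*h^4 + 39*h^3 + 48*h^2 + 54*h + 24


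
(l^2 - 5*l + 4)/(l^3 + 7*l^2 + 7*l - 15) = (l - 4)/(l^2 + 8*l + 15)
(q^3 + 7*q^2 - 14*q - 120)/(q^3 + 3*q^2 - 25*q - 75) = (q^2 + 2*q - 24)/(q^2 - 2*q - 15)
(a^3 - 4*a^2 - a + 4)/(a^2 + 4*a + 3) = (a^2 - 5*a + 4)/(a + 3)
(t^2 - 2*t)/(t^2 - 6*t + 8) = t/(t - 4)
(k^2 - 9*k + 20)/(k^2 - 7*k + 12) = (k - 5)/(k - 3)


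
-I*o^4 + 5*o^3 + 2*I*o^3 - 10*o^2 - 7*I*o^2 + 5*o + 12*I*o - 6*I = (o - 1)*(o - I)*(o + 6*I)*(-I*o + I)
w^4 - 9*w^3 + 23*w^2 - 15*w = w*(w - 5)*(w - 3)*(w - 1)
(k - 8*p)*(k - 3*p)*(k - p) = k^3 - 12*k^2*p + 35*k*p^2 - 24*p^3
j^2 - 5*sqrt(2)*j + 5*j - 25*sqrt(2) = (j + 5)*(j - 5*sqrt(2))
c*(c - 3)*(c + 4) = c^3 + c^2 - 12*c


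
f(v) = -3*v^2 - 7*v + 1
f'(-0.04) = -6.76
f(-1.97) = 3.15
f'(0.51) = -10.06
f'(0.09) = -7.54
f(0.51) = -3.35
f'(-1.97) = 4.82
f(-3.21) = -7.44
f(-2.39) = 0.59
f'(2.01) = -19.06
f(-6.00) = -65.00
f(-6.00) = -65.00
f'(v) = -6*v - 7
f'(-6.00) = 29.00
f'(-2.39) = 7.34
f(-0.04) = 1.28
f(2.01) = -25.19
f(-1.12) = 5.08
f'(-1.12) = -0.28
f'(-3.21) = 12.26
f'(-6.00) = 29.00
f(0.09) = 0.35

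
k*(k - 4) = k^2 - 4*k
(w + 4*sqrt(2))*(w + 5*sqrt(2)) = w^2 + 9*sqrt(2)*w + 40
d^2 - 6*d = d*(d - 6)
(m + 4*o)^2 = m^2 + 8*m*o + 16*o^2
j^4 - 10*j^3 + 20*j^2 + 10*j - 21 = (j - 7)*(j - 3)*(j - 1)*(j + 1)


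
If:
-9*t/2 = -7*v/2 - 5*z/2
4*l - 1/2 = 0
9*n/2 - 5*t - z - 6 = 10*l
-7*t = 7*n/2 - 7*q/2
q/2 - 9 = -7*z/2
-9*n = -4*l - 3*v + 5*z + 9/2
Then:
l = 1/8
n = -32021/2006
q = -103451/2006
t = -35715/2006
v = -30080/1003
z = 19937/2006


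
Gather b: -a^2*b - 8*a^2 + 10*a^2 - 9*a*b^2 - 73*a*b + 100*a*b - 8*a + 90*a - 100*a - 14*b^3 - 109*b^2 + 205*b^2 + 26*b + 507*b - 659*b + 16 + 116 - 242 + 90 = 2*a^2 - 18*a - 14*b^3 + b^2*(96 - 9*a) + b*(-a^2 + 27*a - 126) - 20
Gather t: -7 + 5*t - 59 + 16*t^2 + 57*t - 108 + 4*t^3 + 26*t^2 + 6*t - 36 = 4*t^3 + 42*t^2 + 68*t - 210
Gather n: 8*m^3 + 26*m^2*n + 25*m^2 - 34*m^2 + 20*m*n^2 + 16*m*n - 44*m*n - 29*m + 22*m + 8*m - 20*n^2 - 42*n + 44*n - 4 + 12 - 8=8*m^3 - 9*m^2 + m + n^2*(20*m - 20) + n*(26*m^2 - 28*m + 2)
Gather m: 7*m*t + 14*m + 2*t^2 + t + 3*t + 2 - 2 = m*(7*t + 14) + 2*t^2 + 4*t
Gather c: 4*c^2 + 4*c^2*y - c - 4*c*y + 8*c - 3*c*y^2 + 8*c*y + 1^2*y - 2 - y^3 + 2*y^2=c^2*(4*y + 4) + c*(-3*y^2 + 4*y + 7) - y^3 + 2*y^2 + y - 2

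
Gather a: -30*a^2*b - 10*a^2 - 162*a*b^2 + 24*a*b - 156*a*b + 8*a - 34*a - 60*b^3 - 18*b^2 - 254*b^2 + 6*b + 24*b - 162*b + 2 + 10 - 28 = a^2*(-30*b - 10) + a*(-162*b^2 - 132*b - 26) - 60*b^3 - 272*b^2 - 132*b - 16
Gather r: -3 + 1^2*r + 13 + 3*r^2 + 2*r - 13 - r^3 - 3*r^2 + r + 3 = -r^3 + 4*r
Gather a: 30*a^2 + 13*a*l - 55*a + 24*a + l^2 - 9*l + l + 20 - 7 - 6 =30*a^2 + a*(13*l - 31) + l^2 - 8*l + 7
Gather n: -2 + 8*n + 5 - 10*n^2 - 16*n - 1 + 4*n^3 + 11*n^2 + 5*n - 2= 4*n^3 + n^2 - 3*n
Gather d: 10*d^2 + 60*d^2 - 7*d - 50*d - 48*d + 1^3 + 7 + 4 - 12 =70*d^2 - 105*d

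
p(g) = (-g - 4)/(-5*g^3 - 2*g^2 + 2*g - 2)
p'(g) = (-g - 4)*(15*g^2 + 4*g - 2)/(-5*g^3 - 2*g^2 + 2*g - 2)^2 - 1/(-5*g^3 - 2*g^2 + 2*g - 2) = (5*g^3 + 2*g^2 - 2*g - (g + 4)*(15*g^2 + 4*g - 2) + 2)/(5*g^3 + 2*g^2 - 2*g + 2)^2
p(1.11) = 0.56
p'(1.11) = -1.19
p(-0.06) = 1.85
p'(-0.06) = 2.38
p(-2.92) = -0.01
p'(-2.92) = -0.02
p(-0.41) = 1.28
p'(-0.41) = 0.86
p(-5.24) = 0.00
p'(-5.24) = -0.00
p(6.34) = 0.01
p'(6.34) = -0.00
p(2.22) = 0.10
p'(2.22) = -0.11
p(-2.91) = -0.01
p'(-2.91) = -0.02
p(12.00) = 0.00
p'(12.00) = 0.00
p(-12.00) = 0.00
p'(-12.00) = 0.00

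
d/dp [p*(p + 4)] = 2*p + 4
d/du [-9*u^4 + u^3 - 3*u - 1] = -36*u^3 + 3*u^2 - 3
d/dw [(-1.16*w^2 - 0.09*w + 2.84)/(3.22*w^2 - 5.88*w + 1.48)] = (7.1106*w^2 - 21.7232*w + 16.566)/(10.3684*w^4 - 37.8672*w^3 + 44.1056*w^2 - 17.4048*w + 2.1904)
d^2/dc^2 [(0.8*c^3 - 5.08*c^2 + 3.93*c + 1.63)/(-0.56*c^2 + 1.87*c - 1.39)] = (3.5527136788005e-15*c^4 + 3.82505600000001*c^3 - 14.316*c^2 + 19.322208*c - 9.662672)/(0.175616*c^6 - 1.759296*c^5 + 7.182504*c^4 - 15.272851*c^3 + 17.828001*c^2 - 10.839081*c + 2.685619)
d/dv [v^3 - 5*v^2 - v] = 3*v^2 - 10*v - 1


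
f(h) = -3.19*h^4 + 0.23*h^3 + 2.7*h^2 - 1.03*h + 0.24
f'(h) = -12.76*h^3 + 0.69*h^2 + 5.4*h - 1.03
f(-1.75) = -20.84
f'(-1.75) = 60.02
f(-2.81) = -179.54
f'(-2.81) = 272.36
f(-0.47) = 1.14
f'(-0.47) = -2.09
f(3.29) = -339.48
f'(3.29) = -430.20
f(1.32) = -5.57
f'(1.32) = -22.05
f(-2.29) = -73.73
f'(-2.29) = 143.46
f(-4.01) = -791.88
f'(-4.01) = 811.19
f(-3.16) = -294.88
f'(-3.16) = 391.43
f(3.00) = -230.73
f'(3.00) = -323.14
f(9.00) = -20552.25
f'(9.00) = -9198.58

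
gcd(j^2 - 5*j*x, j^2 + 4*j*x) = j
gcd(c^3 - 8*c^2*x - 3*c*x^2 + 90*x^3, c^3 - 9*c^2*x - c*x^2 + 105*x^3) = -c^2 + 2*c*x + 15*x^2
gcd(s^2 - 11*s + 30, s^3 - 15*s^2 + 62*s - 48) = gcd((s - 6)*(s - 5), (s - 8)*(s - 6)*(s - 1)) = s - 6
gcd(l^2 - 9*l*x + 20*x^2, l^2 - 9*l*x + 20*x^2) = l^2 - 9*l*x + 20*x^2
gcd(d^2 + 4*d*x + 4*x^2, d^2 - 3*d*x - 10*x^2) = d + 2*x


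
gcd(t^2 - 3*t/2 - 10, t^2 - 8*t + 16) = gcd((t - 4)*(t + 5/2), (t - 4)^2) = t - 4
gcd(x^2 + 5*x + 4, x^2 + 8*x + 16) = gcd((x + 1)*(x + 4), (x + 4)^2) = x + 4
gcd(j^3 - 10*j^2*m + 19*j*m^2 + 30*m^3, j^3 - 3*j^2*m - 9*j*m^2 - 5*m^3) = j^2 - 4*j*m - 5*m^2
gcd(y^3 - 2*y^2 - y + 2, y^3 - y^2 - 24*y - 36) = 1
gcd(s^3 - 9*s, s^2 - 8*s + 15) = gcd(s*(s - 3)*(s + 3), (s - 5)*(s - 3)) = s - 3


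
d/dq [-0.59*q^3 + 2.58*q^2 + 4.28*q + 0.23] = -1.77*q^2 + 5.16*q + 4.28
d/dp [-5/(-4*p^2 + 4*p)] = 5*(1 - 2*p)/(4*p^2*(p - 1)^2)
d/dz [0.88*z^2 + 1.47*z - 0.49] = 1.76*z + 1.47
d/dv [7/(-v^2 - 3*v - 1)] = 7*(2*v + 3)/(v^2 + 3*v + 1)^2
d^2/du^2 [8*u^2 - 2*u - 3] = 16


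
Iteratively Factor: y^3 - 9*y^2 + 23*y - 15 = (y - 1)*(y^2 - 8*y + 15) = (y - 5)*(y - 1)*(y - 3)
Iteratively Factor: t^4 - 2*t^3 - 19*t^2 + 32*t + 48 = (t + 1)*(t^3 - 3*t^2 - 16*t + 48) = (t + 1)*(t + 4)*(t^2 - 7*t + 12) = (t - 4)*(t + 1)*(t + 4)*(t - 3)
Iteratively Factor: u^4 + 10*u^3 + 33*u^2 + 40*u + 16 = (u + 4)*(u^3 + 6*u^2 + 9*u + 4) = (u + 1)*(u + 4)*(u^2 + 5*u + 4) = (u + 1)*(u + 4)^2*(u + 1)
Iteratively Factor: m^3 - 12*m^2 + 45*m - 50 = (m - 5)*(m^2 - 7*m + 10) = (m - 5)*(m - 2)*(m - 5)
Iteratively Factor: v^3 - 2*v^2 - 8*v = (v - 4)*(v^2 + 2*v) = v*(v - 4)*(v + 2)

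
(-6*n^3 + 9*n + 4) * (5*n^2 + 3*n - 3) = -30*n^5 - 18*n^4 + 63*n^3 + 47*n^2 - 15*n - 12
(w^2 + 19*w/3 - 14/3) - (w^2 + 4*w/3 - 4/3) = 5*w - 10/3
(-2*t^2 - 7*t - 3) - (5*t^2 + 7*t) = -7*t^2 - 14*t - 3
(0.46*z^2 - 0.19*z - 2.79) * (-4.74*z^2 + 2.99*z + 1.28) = -2.1804*z^4 + 2.276*z^3 + 13.2453*z^2 - 8.5853*z - 3.5712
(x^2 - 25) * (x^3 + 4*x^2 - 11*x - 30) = x^5 + 4*x^4 - 36*x^3 - 130*x^2 + 275*x + 750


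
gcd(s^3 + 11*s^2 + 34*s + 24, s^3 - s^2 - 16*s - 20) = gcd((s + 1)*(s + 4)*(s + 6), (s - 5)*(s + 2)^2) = 1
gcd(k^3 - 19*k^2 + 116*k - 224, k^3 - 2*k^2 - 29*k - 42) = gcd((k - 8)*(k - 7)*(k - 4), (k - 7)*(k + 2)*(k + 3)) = k - 7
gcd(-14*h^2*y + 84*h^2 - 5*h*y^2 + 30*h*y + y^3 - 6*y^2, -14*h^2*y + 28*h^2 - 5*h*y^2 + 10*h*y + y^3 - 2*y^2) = -14*h^2 - 5*h*y + y^2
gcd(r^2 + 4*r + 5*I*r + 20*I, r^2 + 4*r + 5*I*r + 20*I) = r^2 + r*(4 + 5*I) + 20*I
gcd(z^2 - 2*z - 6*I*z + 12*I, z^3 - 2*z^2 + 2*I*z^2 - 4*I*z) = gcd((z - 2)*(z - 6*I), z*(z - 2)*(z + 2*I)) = z - 2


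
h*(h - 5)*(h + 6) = h^3 + h^2 - 30*h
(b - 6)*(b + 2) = b^2 - 4*b - 12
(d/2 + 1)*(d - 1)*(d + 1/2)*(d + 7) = d^4/2 + 17*d^3/4 + 9*d^2/2 - 23*d/4 - 7/2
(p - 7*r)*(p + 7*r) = p^2 - 49*r^2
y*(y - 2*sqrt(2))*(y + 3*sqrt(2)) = y^3 + sqrt(2)*y^2 - 12*y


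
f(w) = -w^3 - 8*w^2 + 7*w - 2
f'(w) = -3*w^2 - 16*w + 7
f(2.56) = -53.29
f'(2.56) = -53.62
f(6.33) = -531.88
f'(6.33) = -214.49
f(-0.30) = -4.79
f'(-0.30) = 11.53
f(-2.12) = -43.27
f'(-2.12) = 27.44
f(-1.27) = -21.74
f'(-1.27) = 22.48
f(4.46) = -218.63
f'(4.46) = -124.03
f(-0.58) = -8.56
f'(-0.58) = 15.27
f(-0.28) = -4.57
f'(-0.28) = 11.24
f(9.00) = -1316.00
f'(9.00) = -380.00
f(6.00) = -464.00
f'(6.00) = -197.00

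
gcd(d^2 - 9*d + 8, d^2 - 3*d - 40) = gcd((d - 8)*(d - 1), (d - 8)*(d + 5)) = d - 8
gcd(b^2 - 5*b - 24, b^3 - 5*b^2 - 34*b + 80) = b - 8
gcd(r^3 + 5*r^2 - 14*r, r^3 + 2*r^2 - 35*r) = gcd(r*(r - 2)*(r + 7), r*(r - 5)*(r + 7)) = r^2 + 7*r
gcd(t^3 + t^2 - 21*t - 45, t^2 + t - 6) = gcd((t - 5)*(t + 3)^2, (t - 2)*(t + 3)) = t + 3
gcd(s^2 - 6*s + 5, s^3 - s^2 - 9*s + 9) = s - 1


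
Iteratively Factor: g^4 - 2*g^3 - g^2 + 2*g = (g - 1)*(g^3 - g^2 - 2*g) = g*(g - 1)*(g^2 - g - 2) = g*(g - 1)*(g + 1)*(g - 2)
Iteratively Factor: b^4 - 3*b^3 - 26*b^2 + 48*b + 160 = (b - 5)*(b^3 + 2*b^2 - 16*b - 32) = (b - 5)*(b + 4)*(b^2 - 2*b - 8) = (b - 5)*(b - 4)*(b + 4)*(b + 2)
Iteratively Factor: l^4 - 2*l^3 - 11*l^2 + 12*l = (l)*(l^3 - 2*l^2 - 11*l + 12) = l*(l - 4)*(l^2 + 2*l - 3) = l*(l - 4)*(l - 1)*(l + 3)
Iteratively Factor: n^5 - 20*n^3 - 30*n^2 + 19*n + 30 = (n - 5)*(n^4 + 5*n^3 + 5*n^2 - 5*n - 6) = (n - 5)*(n + 2)*(n^3 + 3*n^2 - n - 3) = (n - 5)*(n - 1)*(n + 2)*(n^2 + 4*n + 3) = (n - 5)*(n - 1)*(n + 2)*(n + 3)*(n + 1)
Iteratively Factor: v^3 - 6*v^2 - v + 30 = (v - 3)*(v^2 - 3*v - 10) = (v - 5)*(v - 3)*(v + 2)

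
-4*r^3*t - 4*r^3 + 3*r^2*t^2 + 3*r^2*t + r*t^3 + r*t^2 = (-r + t)*(4*r + t)*(r*t + r)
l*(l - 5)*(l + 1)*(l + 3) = l^4 - l^3 - 17*l^2 - 15*l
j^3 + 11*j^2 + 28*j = j*(j + 4)*(j + 7)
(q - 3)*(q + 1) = q^2 - 2*q - 3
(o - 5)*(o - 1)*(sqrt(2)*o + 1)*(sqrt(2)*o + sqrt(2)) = 2*o^4 - 10*o^3 + sqrt(2)*o^3 - 5*sqrt(2)*o^2 - 2*o^2 - sqrt(2)*o + 10*o + 5*sqrt(2)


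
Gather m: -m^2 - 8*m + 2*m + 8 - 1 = -m^2 - 6*m + 7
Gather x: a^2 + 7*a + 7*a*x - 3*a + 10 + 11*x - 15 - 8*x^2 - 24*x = a^2 + 4*a - 8*x^2 + x*(7*a - 13) - 5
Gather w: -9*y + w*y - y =w*y - 10*y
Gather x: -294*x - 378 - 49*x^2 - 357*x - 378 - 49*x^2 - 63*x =-98*x^2 - 714*x - 756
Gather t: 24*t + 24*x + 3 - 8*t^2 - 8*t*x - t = -8*t^2 + t*(23 - 8*x) + 24*x + 3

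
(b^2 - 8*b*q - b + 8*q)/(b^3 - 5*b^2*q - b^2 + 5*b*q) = (-b + 8*q)/(b*(-b + 5*q))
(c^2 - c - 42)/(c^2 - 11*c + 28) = (c + 6)/(c - 4)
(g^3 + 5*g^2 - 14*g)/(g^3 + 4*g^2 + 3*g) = (g^2 + 5*g - 14)/(g^2 + 4*g + 3)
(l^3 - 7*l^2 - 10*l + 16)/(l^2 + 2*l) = l - 9 + 8/l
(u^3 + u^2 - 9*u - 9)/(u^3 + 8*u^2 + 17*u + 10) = (u^2 - 9)/(u^2 + 7*u + 10)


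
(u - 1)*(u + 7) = u^2 + 6*u - 7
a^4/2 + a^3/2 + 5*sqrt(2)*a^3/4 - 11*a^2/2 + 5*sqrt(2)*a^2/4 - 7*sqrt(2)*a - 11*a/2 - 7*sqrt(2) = (a/2 + sqrt(2)/2)*(a + 1)*(a - 2*sqrt(2))*(a + 7*sqrt(2)/2)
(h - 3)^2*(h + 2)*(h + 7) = h^4 + 3*h^3 - 31*h^2 - 3*h + 126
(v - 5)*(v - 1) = v^2 - 6*v + 5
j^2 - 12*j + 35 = (j - 7)*(j - 5)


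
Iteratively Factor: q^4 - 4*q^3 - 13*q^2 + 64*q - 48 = (q - 4)*(q^3 - 13*q + 12) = (q - 4)*(q + 4)*(q^2 - 4*q + 3) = (q - 4)*(q - 3)*(q + 4)*(q - 1)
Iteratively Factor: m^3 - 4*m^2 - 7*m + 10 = (m - 1)*(m^2 - 3*m - 10) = (m - 1)*(m + 2)*(m - 5)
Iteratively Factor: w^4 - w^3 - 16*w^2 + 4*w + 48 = (w + 3)*(w^3 - 4*w^2 - 4*w + 16) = (w + 2)*(w + 3)*(w^2 - 6*w + 8) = (w - 2)*(w + 2)*(w + 3)*(w - 4)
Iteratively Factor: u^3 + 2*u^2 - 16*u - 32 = (u + 2)*(u^2 - 16) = (u + 2)*(u + 4)*(u - 4)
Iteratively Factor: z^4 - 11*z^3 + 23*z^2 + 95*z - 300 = (z - 4)*(z^3 - 7*z^2 - 5*z + 75) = (z - 5)*(z - 4)*(z^2 - 2*z - 15) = (z - 5)*(z - 4)*(z + 3)*(z - 5)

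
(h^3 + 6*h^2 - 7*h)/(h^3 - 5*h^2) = (h^2 + 6*h - 7)/(h*(h - 5))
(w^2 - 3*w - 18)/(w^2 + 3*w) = (w - 6)/w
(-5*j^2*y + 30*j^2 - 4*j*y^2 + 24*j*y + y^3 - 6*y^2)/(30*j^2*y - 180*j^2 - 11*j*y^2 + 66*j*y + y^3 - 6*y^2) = (j + y)/(-6*j + y)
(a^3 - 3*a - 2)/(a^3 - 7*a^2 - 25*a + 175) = (a^3 - 3*a - 2)/(a^3 - 7*a^2 - 25*a + 175)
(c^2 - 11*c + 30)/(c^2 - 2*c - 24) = (c - 5)/(c + 4)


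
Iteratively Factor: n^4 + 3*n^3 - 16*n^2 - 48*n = (n + 4)*(n^3 - n^2 - 12*n) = n*(n + 4)*(n^2 - n - 12) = n*(n + 3)*(n + 4)*(n - 4)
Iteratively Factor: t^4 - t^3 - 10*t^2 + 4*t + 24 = (t - 3)*(t^3 + 2*t^2 - 4*t - 8) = (t - 3)*(t - 2)*(t^2 + 4*t + 4) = (t - 3)*(t - 2)*(t + 2)*(t + 2)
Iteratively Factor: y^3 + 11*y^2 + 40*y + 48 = (y + 4)*(y^2 + 7*y + 12) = (y + 4)^2*(y + 3)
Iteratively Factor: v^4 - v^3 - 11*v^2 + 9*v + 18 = (v - 3)*(v^3 + 2*v^2 - 5*v - 6) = (v - 3)*(v - 2)*(v^2 + 4*v + 3) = (v - 3)*(v - 2)*(v + 1)*(v + 3)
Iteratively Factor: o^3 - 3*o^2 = (o)*(o^2 - 3*o) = o*(o - 3)*(o)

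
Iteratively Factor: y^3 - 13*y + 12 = (y - 1)*(y^2 + y - 12) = (y - 3)*(y - 1)*(y + 4)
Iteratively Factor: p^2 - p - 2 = (p + 1)*(p - 2)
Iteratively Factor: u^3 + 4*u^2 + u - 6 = (u + 2)*(u^2 + 2*u - 3) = (u - 1)*(u + 2)*(u + 3)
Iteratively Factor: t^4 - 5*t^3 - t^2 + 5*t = (t - 5)*(t^3 - t) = t*(t - 5)*(t^2 - 1) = t*(t - 5)*(t - 1)*(t + 1)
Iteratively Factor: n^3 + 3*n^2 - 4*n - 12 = (n - 2)*(n^2 + 5*n + 6) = (n - 2)*(n + 3)*(n + 2)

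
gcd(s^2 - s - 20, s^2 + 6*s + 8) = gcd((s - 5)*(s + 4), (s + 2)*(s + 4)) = s + 4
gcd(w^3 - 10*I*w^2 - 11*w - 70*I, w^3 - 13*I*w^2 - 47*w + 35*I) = w^2 - 12*I*w - 35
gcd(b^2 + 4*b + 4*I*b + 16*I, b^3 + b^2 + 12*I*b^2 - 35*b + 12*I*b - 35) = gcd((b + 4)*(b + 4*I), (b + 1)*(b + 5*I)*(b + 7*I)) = 1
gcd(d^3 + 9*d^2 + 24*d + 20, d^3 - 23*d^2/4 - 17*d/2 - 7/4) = 1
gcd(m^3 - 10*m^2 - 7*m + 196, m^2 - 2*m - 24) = m + 4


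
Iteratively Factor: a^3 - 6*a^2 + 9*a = (a - 3)*(a^2 - 3*a) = (a - 3)^2*(a)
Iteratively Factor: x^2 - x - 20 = (x + 4)*(x - 5)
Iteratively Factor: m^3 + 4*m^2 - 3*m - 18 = (m + 3)*(m^2 + m - 6) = (m + 3)^2*(m - 2)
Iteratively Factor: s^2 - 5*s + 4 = (s - 1)*(s - 4)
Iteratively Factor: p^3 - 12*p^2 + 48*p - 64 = (p - 4)*(p^2 - 8*p + 16) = (p - 4)^2*(p - 4)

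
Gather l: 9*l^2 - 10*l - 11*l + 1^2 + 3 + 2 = 9*l^2 - 21*l + 6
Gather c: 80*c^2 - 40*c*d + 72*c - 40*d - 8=80*c^2 + c*(72 - 40*d) - 40*d - 8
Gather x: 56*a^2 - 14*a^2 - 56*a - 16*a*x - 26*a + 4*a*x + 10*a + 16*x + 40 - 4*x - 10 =42*a^2 - 72*a + x*(12 - 12*a) + 30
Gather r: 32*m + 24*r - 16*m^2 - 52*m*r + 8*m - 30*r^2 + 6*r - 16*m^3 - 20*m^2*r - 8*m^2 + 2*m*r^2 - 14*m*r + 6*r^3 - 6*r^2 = -16*m^3 - 24*m^2 + 40*m + 6*r^3 + r^2*(2*m - 36) + r*(-20*m^2 - 66*m + 30)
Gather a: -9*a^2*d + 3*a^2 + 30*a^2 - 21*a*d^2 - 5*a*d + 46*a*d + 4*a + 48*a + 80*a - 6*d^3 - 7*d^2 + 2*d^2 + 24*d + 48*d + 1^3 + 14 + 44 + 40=a^2*(33 - 9*d) + a*(-21*d^2 + 41*d + 132) - 6*d^3 - 5*d^2 + 72*d + 99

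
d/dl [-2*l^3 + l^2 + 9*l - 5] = -6*l^2 + 2*l + 9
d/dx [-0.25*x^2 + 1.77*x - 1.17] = 1.77 - 0.5*x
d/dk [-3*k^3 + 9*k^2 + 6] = 9*k*(2 - k)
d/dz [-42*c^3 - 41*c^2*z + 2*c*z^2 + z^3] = -41*c^2 + 4*c*z + 3*z^2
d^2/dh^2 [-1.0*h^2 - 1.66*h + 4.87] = -2.00000000000000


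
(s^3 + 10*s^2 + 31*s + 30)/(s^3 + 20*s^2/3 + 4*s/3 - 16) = 3*(s^2 + 8*s + 15)/(3*s^2 + 14*s - 24)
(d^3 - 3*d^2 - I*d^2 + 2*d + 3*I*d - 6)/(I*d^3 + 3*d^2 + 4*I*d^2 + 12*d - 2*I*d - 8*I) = (-I*d^2 + d*(1 + 3*I) - 3)/(d^2 + d*(4 - I) - 4*I)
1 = 1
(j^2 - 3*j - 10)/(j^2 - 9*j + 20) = (j + 2)/(j - 4)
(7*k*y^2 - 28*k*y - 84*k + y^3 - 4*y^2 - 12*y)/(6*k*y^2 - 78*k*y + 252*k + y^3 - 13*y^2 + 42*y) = (7*k*y + 14*k + y^2 + 2*y)/(6*k*y - 42*k + y^2 - 7*y)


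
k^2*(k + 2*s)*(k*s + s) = k^4*s + 2*k^3*s^2 + k^3*s + 2*k^2*s^2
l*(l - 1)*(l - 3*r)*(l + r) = l^4 - 2*l^3*r - l^3 - 3*l^2*r^2 + 2*l^2*r + 3*l*r^2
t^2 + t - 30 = (t - 5)*(t + 6)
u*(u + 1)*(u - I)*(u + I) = u^4 + u^3 + u^2 + u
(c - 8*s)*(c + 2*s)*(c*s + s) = c^3*s - 6*c^2*s^2 + c^2*s - 16*c*s^3 - 6*c*s^2 - 16*s^3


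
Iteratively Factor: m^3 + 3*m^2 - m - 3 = (m + 3)*(m^2 - 1) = (m - 1)*(m + 3)*(m + 1)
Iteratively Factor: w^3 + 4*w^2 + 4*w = (w + 2)*(w^2 + 2*w) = w*(w + 2)*(w + 2)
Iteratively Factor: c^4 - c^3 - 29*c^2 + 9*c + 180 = (c + 3)*(c^3 - 4*c^2 - 17*c + 60) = (c + 3)*(c + 4)*(c^2 - 8*c + 15) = (c - 3)*(c + 3)*(c + 4)*(c - 5)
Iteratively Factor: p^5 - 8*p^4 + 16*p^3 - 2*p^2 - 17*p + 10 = (p - 5)*(p^4 - 3*p^3 + p^2 + 3*p - 2) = (p - 5)*(p - 1)*(p^3 - 2*p^2 - p + 2) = (p - 5)*(p - 1)*(p + 1)*(p^2 - 3*p + 2) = (p - 5)*(p - 2)*(p - 1)*(p + 1)*(p - 1)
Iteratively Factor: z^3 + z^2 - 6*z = (z)*(z^2 + z - 6) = z*(z + 3)*(z - 2)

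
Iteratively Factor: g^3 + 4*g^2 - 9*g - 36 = (g - 3)*(g^2 + 7*g + 12) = (g - 3)*(g + 3)*(g + 4)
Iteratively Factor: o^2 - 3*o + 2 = (o - 1)*(o - 2)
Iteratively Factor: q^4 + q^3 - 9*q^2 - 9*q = (q + 1)*(q^3 - 9*q) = (q + 1)*(q + 3)*(q^2 - 3*q) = (q - 3)*(q + 1)*(q + 3)*(q)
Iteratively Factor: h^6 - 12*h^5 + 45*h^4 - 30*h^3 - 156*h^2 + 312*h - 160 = (h - 5)*(h^5 - 7*h^4 + 10*h^3 + 20*h^2 - 56*h + 32) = (h - 5)*(h - 2)*(h^4 - 5*h^3 + 20*h - 16) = (h - 5)*(h - 4)*(h - 2)*(h^3 - h^2 - 4*h + 4) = (h - 5)*(h - 4)*(h - 2)^2*(h^2 + h - 2) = (h - 5)*(h - 4)*(h - 2)^2*(h + 2)*(h - 1)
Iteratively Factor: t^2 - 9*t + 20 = (t - 4)*(t - 5)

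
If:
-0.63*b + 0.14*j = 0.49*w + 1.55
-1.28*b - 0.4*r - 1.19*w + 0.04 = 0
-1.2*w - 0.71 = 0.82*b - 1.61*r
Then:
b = -1.00297220361688*w - 0.0919290020093771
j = 10.6577480623864 - 1.01337491627595*w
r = 0.234511051574012*w + 0.394172806430007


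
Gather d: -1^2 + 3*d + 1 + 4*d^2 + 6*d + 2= 4*d^2 + 9*d + 2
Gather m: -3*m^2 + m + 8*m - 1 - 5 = -3*m^2 + 9*m - 6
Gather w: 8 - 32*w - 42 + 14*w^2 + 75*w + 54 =14*w^2 + 43*w + 20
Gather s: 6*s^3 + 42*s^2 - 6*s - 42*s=6*s^3 + 42*s^2 - 48*s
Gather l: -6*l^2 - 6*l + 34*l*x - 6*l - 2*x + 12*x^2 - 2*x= -6*l^2 + l*(34*x - 12) + 12*x^2 - 4*x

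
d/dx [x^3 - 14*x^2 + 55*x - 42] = 3*x^2 - 28*x + 55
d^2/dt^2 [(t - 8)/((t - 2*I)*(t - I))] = (2*t^3 - 48*t^2 + t*(12 + 144*I) + 112 - 12*I)/(t^6 - 9*I*t^5 - 33*t^4 + 63*I*t^3 + 66*t^2 - 36*I*t - 8)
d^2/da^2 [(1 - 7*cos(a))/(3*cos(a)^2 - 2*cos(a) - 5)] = (567*(1 - cos(2*a))^2*cos(a)/4 + 3*(1 - cos(2*a))^2/2 - 121*cos(a) - 34*cos(2*a) + 513*cos(3*a)/2 - 63*cos(5*a)/2 + 138)/((cos(a) + 1)^3*(3*cos(a) - 5)^3)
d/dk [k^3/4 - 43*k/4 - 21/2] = 3*k^2/4 - 43/4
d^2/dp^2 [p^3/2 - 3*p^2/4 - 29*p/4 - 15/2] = 3*p - 3/2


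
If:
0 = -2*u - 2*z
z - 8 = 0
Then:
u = -8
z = 8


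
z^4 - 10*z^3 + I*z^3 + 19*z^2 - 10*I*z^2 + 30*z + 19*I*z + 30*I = (z - 6)*(z - 5)*(z + 1)*(z + I)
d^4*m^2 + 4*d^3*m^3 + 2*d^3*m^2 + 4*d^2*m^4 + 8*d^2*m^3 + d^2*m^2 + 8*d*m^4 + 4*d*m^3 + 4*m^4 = (d + 2*m)^2*(d*m + m)^2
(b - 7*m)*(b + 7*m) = b^2 - 49*m^2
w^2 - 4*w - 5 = (w - 5)*(w + 1)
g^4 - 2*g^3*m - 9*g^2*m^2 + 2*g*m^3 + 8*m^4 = (g - 4*m)*(g - m)*(g + m)*(g + 2*m)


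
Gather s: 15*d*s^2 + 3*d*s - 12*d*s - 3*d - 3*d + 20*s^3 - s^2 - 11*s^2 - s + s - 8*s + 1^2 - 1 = -6*d + 20*s^3 + s^2*(15*d - 12) + s*(-9*d - 8)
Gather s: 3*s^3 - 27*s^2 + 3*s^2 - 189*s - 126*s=3*s^3 - 24*s^2 - 315*s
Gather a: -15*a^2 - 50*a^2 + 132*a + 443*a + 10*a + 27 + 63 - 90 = -65*a^2 + 585*a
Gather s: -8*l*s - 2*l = -8*l*s - 2*l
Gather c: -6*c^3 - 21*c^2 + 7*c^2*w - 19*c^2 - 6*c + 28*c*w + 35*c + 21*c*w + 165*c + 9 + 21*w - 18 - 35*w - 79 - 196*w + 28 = -6*c^3 + c^2*(7*w - 40) + c*(49*w + 194) - 210*w - 60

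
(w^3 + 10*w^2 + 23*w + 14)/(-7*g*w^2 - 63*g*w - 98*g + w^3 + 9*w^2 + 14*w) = (w + 1)/(-7*g + w)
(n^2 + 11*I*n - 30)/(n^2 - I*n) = (n^2 + 11*I*n - 30)/(n*(n - I))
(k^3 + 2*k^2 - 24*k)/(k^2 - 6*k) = (k^2 + 2*k - 24)/(k - 6)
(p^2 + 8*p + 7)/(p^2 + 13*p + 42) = (p + 1)/(p + 6)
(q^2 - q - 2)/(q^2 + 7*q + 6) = (q - 2)/(q + 6)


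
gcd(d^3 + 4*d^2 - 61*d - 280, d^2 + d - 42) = d + 7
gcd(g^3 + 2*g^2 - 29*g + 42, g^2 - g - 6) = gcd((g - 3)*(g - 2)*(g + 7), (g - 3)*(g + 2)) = g - 3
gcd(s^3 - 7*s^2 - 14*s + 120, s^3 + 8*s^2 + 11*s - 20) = s + 4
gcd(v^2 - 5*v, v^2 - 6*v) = v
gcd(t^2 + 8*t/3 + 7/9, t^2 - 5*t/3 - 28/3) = t + 7/3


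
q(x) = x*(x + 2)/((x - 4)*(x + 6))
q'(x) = -x*(x + 2)/((x - 4)*(x + 6)^2) + x/((x - 4)*(x + 6)) - x*(x + 2)/((x - 4)^2*(x + 6)) + (x + 2)/((x - 4)*(x + 6))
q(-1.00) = 0.04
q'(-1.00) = 0.00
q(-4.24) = -0.65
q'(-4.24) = 0.74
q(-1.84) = 0.01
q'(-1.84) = 0.07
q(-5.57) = -4.83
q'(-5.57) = 12.95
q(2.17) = -0.61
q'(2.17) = -0.68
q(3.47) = -3.78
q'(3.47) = -8.52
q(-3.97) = -0.48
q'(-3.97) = 0.54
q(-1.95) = 0.00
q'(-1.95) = 0.08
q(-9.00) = 1.62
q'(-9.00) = 0.25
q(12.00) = 1.17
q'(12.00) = -0.03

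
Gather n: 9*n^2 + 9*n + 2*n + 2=9*n^2 + 11*n + 2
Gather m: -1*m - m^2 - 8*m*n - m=-m^2 + m*(-8*n - 2)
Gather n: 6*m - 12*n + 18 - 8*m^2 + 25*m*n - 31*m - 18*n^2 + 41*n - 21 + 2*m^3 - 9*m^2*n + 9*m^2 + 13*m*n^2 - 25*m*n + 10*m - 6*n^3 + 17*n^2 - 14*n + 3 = 2*m^3 + m^2 - 15*m - 6*n^3 + n^2*(13*m - 1) + n*(15 - 9*m^2)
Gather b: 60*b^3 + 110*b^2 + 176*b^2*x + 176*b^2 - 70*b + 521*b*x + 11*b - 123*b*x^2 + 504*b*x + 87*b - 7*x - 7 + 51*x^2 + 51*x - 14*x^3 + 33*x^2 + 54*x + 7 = 60*b^3 + b^2*(176*x + 286) + b*(-123*x^2 + 1025*x + 28) - 14*x^3 + 84*x^2 + 98*x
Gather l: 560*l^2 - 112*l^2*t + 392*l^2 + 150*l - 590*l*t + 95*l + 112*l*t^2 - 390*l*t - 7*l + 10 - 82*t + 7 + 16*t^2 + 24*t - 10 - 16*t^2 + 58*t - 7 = l^2*(952 - 112*t) + l*(112*t^2 - 980*t + 238)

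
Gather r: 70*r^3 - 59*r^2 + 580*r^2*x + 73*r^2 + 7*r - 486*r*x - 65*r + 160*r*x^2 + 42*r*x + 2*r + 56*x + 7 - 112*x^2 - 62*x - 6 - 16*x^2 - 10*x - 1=70*r^3 + r^2*(580*x + 14) + r*(160*x^2 - 444*x - 56) - 128*x^2 - 16*x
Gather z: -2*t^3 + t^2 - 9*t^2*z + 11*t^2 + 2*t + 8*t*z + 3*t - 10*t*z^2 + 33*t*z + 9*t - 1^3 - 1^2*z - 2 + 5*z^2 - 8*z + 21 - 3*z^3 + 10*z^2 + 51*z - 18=-2*t^3 + 12*t^2 + 14*t - 3*z^3 + z^2*(15 - 10*t) + z*(-9*t^2 + 41*t + 42)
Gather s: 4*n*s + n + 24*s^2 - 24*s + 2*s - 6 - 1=n + 24*s^2 + s*(4*n - 22) - 7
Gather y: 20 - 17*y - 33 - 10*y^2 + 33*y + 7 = -10*y^2 + 16*y - 6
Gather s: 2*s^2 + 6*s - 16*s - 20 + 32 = 2*s^2 - 10*s + 12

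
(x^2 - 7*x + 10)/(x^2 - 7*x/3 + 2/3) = 3*(x - 5)/(3*x - 1)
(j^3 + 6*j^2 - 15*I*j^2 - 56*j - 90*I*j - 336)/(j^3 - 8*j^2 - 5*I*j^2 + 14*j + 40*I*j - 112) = (j^2 + j*(6 - 8*I) - 48*I)/(j^2 + j*(-8 + 2*I) - 16*I)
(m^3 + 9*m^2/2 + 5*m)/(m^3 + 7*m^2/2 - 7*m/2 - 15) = m*(m + 2)/(m^2 + m - 6)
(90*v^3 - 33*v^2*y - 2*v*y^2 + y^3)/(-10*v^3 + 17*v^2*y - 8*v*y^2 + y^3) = (-18*v^2 + 3*v*y + y^2)/(2*v^2 - 3*v*y + y^2)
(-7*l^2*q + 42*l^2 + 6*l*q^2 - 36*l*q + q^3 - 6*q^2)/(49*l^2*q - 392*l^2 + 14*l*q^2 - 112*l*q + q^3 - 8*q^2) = (-l*q + 6*l + q^2 - 6*q)/(7*l*q - 56*l + q^2 - 8*q)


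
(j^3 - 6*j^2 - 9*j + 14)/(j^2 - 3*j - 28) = (j^2 + j - 2)/(j + 4)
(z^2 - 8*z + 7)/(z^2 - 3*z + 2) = (z - 7)/(z - 2)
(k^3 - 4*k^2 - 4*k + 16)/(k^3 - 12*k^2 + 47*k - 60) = (k^2 - 4)/(k^2 - 8*k + 15)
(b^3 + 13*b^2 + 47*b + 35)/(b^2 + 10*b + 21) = (b^2 + 6*b + 5)/(b + 3)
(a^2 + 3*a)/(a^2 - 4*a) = (a + 3)/(a - 4)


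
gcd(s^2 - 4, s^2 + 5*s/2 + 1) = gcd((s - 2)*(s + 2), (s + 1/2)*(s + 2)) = s + 2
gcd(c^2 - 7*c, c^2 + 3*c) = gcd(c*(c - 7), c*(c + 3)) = c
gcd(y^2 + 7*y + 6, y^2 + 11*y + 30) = y + 6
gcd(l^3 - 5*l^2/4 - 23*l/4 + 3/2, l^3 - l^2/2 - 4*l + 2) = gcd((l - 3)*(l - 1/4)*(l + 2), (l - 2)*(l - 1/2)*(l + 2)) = l + 2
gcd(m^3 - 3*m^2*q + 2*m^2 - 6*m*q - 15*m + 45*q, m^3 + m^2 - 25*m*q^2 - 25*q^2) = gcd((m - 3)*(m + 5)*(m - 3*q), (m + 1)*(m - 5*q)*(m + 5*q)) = 1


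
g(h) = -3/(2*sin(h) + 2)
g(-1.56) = -25737.92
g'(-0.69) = 8.76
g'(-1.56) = 4767856.60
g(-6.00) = -1.17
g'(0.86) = 0.32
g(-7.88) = -4431.86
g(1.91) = -0.77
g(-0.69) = -4.13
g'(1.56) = 0.00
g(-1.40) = -103.09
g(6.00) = -2.08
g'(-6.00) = 0.88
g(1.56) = -0.75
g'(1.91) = -0.13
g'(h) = 6*cos(h)/(2*sin(h) + 2)^2 = 3*cos(h)/(2*(sin(h) + 1)^2)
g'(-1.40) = 1204.24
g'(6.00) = 2.77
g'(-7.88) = -340652.20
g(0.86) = -0.85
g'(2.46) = -0.44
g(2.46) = -0.92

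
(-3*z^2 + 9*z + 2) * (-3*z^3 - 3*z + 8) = 9*z^5 - 27*z^4 + 3*z^3 - 51*z^2 + 66*z + 16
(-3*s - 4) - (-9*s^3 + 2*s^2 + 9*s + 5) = 9*s^3 - 2*s^2 - 12*s - 9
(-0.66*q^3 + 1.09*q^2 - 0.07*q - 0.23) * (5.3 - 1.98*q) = 1.3068*q^4 - 5.6562*q^3 + 5.9156*q^2 + 0.0844*q - 1.219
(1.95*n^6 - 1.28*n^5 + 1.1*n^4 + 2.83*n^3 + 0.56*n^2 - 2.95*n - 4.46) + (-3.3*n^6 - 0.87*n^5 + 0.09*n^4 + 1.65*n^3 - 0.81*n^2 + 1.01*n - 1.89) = -1.35*n^6 - 2.15*n^5 + 1.19*n^4 + 4.48*n^3 - 0.25*n^2 - 1.94*n - 6.35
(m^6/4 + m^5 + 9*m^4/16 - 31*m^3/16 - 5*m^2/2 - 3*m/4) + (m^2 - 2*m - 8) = m^6/4 + m^5 + 9*m^4/16 - 31*m^3/16 - 3*m^2/2 - 11*m/4 - 8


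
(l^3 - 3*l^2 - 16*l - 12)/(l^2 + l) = l - 4 - 12/l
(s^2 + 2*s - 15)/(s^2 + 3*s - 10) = (s - 3)/(s - 2)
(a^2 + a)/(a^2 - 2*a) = (a + 1)/(a - 2)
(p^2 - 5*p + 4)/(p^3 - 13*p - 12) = (p - 1)/(p^2 + 4*p + 3)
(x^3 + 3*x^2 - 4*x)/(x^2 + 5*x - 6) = x*(x + 4)/(x + 6)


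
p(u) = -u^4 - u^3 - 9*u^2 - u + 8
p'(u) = -4*u^3 - 3*u^2 - 18*u - 1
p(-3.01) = -125.35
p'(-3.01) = 135.08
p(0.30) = 6.85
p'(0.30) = -6.78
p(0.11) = 7.78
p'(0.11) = -3.02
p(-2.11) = -40.39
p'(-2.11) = 61.20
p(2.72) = -136.17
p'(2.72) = -152.65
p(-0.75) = 3.79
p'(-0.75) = 12.50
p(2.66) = -127.23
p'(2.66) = -145.39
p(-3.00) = -124.00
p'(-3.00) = 134.00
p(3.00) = -184.00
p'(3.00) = -190.00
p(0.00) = 8.00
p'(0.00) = -1.00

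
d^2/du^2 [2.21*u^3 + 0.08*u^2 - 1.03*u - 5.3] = 13.26*u + 0.16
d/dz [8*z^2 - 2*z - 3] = 16*z - 2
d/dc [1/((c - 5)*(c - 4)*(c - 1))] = (-(c - 5)*(c - 4) - (c - 5)*(c - 1) - (c - 4)*(c - 1))/((c - 5)^2*(c - 4)^2*(c - 1)^2)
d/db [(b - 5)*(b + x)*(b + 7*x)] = 3*b^2 + 16*b*x - 10*b + 7*x^2 - 40*x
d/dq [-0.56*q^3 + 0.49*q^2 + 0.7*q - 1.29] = -1.68*q^2 + 0.98*q + 0.7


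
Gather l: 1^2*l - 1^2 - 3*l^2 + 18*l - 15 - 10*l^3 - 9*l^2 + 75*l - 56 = -10*l^3 - 12*l^2 + 94*l - 72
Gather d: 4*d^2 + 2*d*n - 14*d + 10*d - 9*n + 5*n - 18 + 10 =4*d^2 + d*(2*n - 4) - 4*n - 8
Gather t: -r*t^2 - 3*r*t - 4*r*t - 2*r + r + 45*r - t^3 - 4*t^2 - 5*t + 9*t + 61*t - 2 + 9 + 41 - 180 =44*r - t^3 + t^2*(-r - 4) + t*(65 - 7*r) - 132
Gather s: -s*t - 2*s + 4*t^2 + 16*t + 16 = s*(-t - 2) + 4*t^2 + 16*t + 16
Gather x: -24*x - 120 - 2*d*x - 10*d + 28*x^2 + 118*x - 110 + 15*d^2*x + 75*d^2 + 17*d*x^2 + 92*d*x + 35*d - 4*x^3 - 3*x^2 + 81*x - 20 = 75*d^2 + 25*d - 4*x^3 + x^2*(17*d + 25) + x*(15*d^2 + 90*d + 175) - 250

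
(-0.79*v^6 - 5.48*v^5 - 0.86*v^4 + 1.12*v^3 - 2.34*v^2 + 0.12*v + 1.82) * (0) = 0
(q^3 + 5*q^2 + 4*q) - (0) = q^3 + 5*q^2 + 4*q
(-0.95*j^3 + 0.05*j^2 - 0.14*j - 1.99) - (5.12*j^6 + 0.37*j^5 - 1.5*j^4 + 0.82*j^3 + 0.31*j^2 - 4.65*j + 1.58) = -5.12*j^6 - 0.37*j^5 + 1.5*j^4 - 1.77*j^3 - 0.26*j^2 + 4.51*j - 3.57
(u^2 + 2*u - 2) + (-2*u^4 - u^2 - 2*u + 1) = -2*u^4 - 1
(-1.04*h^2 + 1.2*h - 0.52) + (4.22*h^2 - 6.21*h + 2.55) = 3.18*h^2 - 5.01*h + 2.03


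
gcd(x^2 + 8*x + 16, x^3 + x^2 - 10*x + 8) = x + 4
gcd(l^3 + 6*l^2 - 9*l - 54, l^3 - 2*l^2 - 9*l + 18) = l^2 - 9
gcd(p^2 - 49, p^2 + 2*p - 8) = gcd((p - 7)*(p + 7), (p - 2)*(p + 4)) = 1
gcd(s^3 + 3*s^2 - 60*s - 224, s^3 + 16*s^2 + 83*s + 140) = s^2 + 11*s + 28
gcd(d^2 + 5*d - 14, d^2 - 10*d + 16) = d - 2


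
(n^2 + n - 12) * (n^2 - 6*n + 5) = n^4 - 5*n^3 - 13*n^2 + 77*n - 60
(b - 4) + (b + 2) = 2*b - 2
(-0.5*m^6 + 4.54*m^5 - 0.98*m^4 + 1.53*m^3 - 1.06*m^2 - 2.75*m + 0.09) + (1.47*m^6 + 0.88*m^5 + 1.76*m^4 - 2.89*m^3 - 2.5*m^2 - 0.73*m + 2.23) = 0.97*m^6 + 5.42*m^5 + 0.78*m^4 - 1.36*m^3 - 3.56*m^2 - 3.48*m + 2.32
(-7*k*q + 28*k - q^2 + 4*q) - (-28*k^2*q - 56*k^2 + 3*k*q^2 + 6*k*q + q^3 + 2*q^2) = 28*k^2*q + 56*k^2 - 3*k*q^2 - 13*k*q + 28*k - q^3 - 3*q^2 + 4*q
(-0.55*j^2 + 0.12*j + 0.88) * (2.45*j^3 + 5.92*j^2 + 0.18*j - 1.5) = -1.3475*j^5 - 2.962*j^4 + 2.7674*j^3 + 6.0562*j^2 - 0.0216*j - 1.32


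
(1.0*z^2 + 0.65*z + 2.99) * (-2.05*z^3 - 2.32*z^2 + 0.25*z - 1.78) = -2.05*z^5 - 3.6525*z^4 - 7.3875*z^3 - 8.5543*z^2 - 0.4095*z - 5.3222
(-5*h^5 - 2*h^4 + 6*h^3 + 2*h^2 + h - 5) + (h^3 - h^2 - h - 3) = -5*h^5 - 2*h^4 + 7*h^3 + h^2 - 8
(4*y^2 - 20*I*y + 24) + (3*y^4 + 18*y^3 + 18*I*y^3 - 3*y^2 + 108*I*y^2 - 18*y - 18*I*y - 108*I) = 3*y^4 + 18*y^3 + 18*I*y^3 + y^2 + 108*I*y^2 - 18*y - 38*I*y + 24 - 108*I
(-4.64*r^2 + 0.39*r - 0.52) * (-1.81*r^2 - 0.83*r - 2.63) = 8.3984*r^4 + 3.1453*r^3 + 12.8207*r^2 - 0.5941*r + 1.3676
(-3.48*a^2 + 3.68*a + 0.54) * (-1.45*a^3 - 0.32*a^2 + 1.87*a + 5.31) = 5.046*a^5 - 4.2224*a^4 - 8.4682*a^3 - 11.77*a^2 + 20.5506*a + 2.8674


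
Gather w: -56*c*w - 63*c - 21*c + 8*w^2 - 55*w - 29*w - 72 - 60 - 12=-84*c + 8*w^2 + w*(-56*c - 84) - 144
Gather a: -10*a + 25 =25 - 10*a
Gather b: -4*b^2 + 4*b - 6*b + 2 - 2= -4*b^2 - 2*b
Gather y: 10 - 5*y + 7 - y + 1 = 18 - 6*y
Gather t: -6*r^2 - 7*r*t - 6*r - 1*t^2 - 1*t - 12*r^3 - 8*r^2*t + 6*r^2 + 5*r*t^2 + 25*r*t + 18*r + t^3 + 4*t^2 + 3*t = -12*r^3 + 12*r + t^3 + t^2*(5*r + 3) + t*(-8*r^2 + 18*r + 2)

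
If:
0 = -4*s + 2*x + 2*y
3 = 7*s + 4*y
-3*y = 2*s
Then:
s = 9/13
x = 24/13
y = -6/13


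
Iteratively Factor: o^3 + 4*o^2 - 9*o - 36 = (o + 4)*(o^2 - 9) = (o - 3)*(o + 4)*(o + 3)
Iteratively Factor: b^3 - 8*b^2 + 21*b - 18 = (b - 3)*(b^2 - 5*b + 6) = (b - 3)^2*(b - 2)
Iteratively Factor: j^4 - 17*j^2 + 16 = (j - 4)*(j^3 + 4*j^2 - j - 4) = (j - 4)*(j + 4)*(j^2 - 1) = (j - 4)*(j - 1)*(j + 4)*(j + 1)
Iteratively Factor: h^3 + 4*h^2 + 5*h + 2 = (h + 1)*(h^2 + 3*h + 2) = (h + 1)^2*(h + 2)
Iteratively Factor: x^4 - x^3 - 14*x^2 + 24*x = (x)*(x^3 - x^2 - 14*x + 24) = x*(x - 3)*(x^2 + 2*x - 8) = x*(x - 3)*(x - 2)*(x + 4)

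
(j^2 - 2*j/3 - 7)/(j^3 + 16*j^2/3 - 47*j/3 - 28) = (3*j + 7)/(3*j^2 + 25*j + 28)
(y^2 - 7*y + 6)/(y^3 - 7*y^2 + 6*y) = 1/y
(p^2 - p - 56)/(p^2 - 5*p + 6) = (p^2 - p - 56)/(p^2 - 5*p + 6)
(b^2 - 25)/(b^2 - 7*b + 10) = (b + 5)/(b - 2)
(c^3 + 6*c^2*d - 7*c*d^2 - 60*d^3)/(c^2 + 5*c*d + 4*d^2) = (c^2 + 2*c*d - 15*d^2)/(c + d)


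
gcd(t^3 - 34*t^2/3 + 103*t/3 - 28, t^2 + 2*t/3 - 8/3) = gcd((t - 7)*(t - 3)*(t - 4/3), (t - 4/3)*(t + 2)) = t - 4/3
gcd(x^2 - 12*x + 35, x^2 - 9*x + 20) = x - 5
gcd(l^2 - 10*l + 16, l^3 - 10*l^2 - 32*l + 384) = l - 8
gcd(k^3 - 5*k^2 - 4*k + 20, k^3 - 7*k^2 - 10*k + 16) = k + 2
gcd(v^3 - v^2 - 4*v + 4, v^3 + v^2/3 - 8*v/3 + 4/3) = v^2 + v - 2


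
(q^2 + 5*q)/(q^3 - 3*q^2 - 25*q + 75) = q/(q^2 - 8*q + 15)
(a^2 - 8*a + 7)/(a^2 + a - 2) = (a - 7)/(a + 2)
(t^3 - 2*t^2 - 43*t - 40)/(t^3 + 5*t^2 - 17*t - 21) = (t^2 - 3*t - 40)/(t^2 + 4*t - 21)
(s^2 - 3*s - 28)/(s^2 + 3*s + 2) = (s^2 - 3*s - 28)/(s^2 + 3*s + 2)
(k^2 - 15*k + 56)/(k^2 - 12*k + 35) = (k - 8)/(k - 5)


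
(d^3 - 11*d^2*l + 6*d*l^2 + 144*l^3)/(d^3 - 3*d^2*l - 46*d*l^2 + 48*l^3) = (d^2 - 3*d*l - 18*l^2)/(d^2 + 5*d*l - 6*l^2)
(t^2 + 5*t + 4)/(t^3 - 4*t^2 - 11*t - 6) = (t + 4)/(t^2 - 5*t - 6)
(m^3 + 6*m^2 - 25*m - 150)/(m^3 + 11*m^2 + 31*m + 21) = (m^3 + 6*m^2 - 25*m - 150)/(m^3 + 11*m^2 + 31*m + 21)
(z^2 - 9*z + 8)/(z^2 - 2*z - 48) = (z - 1)/(z + 6)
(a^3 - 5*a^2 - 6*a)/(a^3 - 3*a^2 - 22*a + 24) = a*(a + 1)/(a^2 + 3*a - 4)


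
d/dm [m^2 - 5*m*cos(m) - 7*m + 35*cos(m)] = 5*m*sin(m) + 2*m - 35*sin(m) - 5*cos(m) - 7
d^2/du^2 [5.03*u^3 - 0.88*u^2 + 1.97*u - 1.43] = 30.18*u - 1.76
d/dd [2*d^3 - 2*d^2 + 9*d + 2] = 6*d^2 - 4*d + 9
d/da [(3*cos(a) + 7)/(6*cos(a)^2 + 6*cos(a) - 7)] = 3*(6*cos(a)^2 + 28*cos(a) + 21)*sin(a)/(-6*sin(a)^2 + 6*cos(a) - 1)^2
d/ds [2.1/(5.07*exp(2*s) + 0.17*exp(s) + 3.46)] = (-21.294*exp(s) - 0.357)*exp(s)/(5.07*exp(2*s) + 0.17*exp(s) + 3.46)^2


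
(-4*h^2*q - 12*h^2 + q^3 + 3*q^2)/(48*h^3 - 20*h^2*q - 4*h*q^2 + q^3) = (2*h*q + 6*h + q^2 + 3*q)/(-24*h^2 - 2*h*q + q^2)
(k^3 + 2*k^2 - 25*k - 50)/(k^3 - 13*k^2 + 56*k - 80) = (k^2 + 7*k + 10)/(k^2 - 8*k + 16)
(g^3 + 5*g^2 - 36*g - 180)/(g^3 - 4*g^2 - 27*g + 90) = (g + 6)/(g - 3)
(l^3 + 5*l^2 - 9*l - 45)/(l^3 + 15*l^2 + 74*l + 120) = (l^2 - 9)/(l^2 + 10*l + 24)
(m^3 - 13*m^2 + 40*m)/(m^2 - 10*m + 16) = m*(m - 5)/(m - 2)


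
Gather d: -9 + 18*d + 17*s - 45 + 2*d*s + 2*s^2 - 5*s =d*(2*s + 18) + 2*s^2 + 12*s - 54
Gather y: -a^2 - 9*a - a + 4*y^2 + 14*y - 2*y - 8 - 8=-a^2 - 10*a + 4*y^2 + 12*y - 16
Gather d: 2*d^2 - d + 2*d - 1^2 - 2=2*d^2 + d - 3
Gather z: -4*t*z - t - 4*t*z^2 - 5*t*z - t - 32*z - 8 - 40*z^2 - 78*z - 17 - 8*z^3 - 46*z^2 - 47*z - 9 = -2*t - 8*z^3 + z^2*(-4*t - 86) + z*(-9*t - 157) - 34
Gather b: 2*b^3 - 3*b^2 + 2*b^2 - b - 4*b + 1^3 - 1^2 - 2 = 2*b^3 - b^2 - 5*b - 2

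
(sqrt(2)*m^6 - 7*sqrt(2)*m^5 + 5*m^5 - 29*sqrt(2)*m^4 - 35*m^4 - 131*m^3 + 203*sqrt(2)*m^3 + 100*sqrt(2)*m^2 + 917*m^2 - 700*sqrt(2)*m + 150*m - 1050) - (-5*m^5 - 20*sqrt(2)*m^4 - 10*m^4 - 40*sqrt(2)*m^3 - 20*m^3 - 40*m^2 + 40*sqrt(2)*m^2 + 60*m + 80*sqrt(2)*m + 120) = sqrt(2)*m^6 - 7*sqrt(2)*m^5 + 10*m^5 - 25*m^4 - 9*sqrt(2)*m^4 - 111*m^3 + 243*sqrt(2)*m^3 + 60*sqrt(2)*m^2 + 957*m^2 - 780*sqrt(2)*m + 90*m - 1170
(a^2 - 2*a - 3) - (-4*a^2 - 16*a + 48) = 5*a^2 + 14*a - 51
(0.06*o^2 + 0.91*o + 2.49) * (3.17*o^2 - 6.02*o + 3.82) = 0.1902*o^4 + 2.5235*o^3 + 2.6443*o^2 - 11.5136*o + 9.5118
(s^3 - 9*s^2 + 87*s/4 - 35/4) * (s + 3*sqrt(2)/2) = s^4 - 9*s^3 + 3*sqrt(2)*s^3/2 - 27*sqrt(2)*s^2/2 + 87*s^2/4 - 35*s/4 + 261*sqrt(2)*s/8 - 105*sqrt(2)/8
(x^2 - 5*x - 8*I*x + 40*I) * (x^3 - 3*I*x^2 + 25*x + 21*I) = x^5 - 5*x^4 - 11*I*x^4 + x^3 + 55*I*x^3 - 5*x^2 - 179*I*x^2 + 168*x + 895*I*x - 840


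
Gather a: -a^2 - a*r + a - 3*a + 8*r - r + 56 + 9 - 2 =-a^2 + a*(-r - 2) + 7*r + 63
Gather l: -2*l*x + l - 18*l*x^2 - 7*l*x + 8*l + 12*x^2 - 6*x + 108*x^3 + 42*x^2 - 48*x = l*(-18*x^2 - 9*x + 9) + 108*x^3 + 54*x^2 - 54*x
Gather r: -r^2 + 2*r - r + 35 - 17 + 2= -r^2 + r + 20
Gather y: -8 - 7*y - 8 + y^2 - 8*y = y^2 - 15*y - 16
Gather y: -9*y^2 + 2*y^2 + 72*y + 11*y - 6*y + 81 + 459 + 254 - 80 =-7*y^2 + 77*y + 714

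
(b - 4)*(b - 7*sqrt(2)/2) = b^2 - 7*sqrt(2)*b/2 - 4*b + 14*sqrt(2)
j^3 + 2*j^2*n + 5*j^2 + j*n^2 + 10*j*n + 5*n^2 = (j + 5)*(j + n)^2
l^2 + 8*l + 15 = (l + 3)*(l + 5)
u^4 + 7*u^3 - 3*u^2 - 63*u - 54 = (u - 3)*(u + 1)*(u + 3)*(u + 6)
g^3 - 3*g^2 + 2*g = g*(g - 2)*(g - 1)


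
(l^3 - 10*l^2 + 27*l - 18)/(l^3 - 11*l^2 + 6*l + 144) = (l^2 - 4*l + 3)/(l^2 - 5*l - 24)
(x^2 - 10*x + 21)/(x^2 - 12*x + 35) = (x - 3)/(x - 5)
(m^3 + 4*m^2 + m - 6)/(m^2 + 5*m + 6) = m - 1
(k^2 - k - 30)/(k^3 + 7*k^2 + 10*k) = (k - 6)/(k*(k + 2))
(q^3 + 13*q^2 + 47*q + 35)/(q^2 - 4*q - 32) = (q^3 + 13*q^2 + 47*q + 35)/(q^2 - 4*q - 32)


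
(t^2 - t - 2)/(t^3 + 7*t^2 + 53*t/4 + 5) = 4*(t^2 - t - 2)/(4*t^3 + 28*t^2 + 53*t + 20)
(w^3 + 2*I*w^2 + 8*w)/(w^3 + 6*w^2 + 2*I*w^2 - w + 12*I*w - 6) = w*(w^2 + 2*I*w + 8)/(w^3 + 2*w^2*(3 + I) + w*(-1 + 12*I) - 6)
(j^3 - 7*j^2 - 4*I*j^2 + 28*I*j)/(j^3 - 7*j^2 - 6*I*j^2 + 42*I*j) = (j - 4*I)/(j - 6*I)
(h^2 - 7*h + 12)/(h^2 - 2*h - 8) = (h - 3)/(h + 2)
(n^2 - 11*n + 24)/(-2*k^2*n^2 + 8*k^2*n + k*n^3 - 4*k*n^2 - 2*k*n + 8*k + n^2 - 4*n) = (-n^2 + 11*n - 24)/(2*k^2*n^2 - 8*k^2*n - k*n^3 + 4*k*n^2 + 2*k*n - 8*k - n^2 + 4*n)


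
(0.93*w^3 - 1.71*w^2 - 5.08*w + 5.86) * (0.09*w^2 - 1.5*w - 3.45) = 0.0837*w^5 - 1.5489*w^4 - 1.1007*w^3 + 14.0469*w^2 + 8.736*w - 20.217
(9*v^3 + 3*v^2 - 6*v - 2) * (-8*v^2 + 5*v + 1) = -72*v^5 + 21*v^4 + 72*v^3 - 11*v^2 - 16*v - 2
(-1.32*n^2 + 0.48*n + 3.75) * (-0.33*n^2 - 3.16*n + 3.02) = 0.4356*n^4 + 4.0128*n^3 - 6.7407*n^2 - 10.4004*n + 11.325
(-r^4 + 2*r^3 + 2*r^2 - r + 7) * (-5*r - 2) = 5*r^5 - 8*r^4 - 14*r^3 + r^2 - 33*r - 14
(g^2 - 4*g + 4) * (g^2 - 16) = g^4 - 4*g^3 - 12*g^2 + 64*g - 64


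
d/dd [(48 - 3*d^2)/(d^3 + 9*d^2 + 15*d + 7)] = 3*(d^3 - d^2 - 62*d - 240)/(d^5 + 17*d^4 + 94*d^3 + 190*d^2 + 161*d + 49)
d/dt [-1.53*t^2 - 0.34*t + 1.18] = -3.06*t - 0.34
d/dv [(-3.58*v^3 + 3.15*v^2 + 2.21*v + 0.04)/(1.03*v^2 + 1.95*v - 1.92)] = (-3.6874*v^4 - 13.962*v^3 + 24.487*v^2 - 12.1784*v - 4.3212)/(1.0609*v^4 + 4.017*v^3 - 0.1527*v^2 - 7.488*v + 3.6864)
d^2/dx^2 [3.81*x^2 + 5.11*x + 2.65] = 7.62000000000000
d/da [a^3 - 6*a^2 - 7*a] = 3*a^2 - 12*a - 7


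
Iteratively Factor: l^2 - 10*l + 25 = (l - 5)*(l - 5)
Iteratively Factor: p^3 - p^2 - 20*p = (p)*(p^2 - p - 20) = p*(p + 4)*(p - 5)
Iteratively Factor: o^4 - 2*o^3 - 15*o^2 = (o + 3)*(o^3 - 5*o^2) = o*(o + 3)*(o^2 - 5*o) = o^2*(o + 3)*(o - 5)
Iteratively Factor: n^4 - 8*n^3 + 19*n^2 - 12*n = (n - 1)*(n^3 - 7*n^2 + 12*n) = (n - 3)*(n - 1)*(n^2 - 4*n) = (n - 4)*(n - 3)*(n - 1)*(n)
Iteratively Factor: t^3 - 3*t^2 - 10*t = (t + 2)*(t^2 - 5*t) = t*(t + 2)*(t - 5)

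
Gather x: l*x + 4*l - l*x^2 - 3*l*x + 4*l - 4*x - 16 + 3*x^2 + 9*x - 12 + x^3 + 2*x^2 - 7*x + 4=8*l + x^3 + x^2*(5 - l) + x*(-2*l - 2) - 24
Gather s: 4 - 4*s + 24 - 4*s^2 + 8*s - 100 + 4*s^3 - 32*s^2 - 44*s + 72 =4*s^3 - 36*s^2 - 40*s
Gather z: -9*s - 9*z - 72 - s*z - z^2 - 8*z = -9*s - z^2 + z*(-s - 17) - 72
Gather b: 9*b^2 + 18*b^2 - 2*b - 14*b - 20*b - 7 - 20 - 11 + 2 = 27*b^2 - 36*b - 36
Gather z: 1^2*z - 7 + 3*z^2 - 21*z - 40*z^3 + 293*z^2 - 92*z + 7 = -40*z^3 + 296*z^2 - 112*z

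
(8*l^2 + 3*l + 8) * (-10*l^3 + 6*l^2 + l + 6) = -80*l^5 + 18*l^4 - 54*l^3 + 99*l^2 + 26*l + 48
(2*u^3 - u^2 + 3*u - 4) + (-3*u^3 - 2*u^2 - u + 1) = -u^3 - 3*u^2 + 2*u - 3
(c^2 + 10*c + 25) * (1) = c^2 + 10*c + 25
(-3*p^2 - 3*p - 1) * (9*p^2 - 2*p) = -27*p^4 - 21*p^3 - 3*p^2 + 2*p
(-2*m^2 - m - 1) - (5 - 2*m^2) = -m - 6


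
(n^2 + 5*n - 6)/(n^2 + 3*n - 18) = (n - 1)/(n - 3)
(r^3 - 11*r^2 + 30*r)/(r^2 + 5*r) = (r^2 - 11*r + 30)/(r + 5)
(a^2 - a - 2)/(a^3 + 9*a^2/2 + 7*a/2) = 2*(a - 2)/(a*(2*a + 7))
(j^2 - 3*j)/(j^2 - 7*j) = (j - 3)/(j - 7)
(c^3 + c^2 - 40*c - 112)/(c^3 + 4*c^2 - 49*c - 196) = (c + 4)/(c + 7)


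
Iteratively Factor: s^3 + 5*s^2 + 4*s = (s + 4)*(s^2 + s) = (s + 1)*(s + 4)*(s)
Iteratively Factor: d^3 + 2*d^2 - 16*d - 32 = (d + 4)*(d^2 - 2*d - 8) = (d + 2)*(d + 4)*(d - 4)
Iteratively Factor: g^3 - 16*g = (g)*(g^2 - 16) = g*(g + 4)*(g - 4)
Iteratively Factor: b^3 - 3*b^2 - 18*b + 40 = (b - 5)*(b^2 + 2*b - 8) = (b - 5)*(b + 4)*(b - 2)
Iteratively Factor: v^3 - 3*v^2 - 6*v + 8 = (v - 1)*(v^2 - 2*v - 8) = (v - 1)*(v + 2)*(v - 4)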